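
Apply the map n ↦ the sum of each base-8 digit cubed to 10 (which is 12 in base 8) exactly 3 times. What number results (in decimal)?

10 = (1,2)_8 → 1³ + 2³ = 9
9 = (1,1)_8 → 1³ + 1³ = 2
2 = (2)_8 → 2³ = 8

8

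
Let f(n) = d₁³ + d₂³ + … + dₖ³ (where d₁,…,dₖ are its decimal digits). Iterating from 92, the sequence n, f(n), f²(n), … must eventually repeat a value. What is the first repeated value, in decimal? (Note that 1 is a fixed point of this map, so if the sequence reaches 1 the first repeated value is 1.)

371

92 → 9³ + 2³ = 729 + 8 = 737
737 → 7³ + 3³ + 7³ = 343 + 27 + 343 = 713
713 → 7³ + 1³ + 3³ = 343 + 1 + 27 = 371
371 → 3³ + 7³ + 1³ = 27 + 343 + 1 = 371  — 371 already appeared earlier.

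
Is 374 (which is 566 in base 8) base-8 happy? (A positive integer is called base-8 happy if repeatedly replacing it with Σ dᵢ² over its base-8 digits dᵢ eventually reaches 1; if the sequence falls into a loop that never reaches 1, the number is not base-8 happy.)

base-8 happy

374 = (5,6,6)_8 → 97
97 = (1,4,1)_8 → 18
18 = (2,2)_8 → 8
8 = (1,0)_8 → 1  — reached 1.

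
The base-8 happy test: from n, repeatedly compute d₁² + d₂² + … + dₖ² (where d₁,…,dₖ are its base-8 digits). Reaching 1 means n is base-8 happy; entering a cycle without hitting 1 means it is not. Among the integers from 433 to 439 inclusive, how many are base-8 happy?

2

433: 433 → 73 → 3 → 9 → 2 → 4 → 16 → 4  — not base-8 happy
434: 434 → 76 → 18 → 8 → 1  — base-8 happy
435: 435 → 81 → 6 → 36 → 32 → 16 → 4 → 16  — not base-8 happy
436: 436 → 88 → 10 → 5 → 25 → 10  — not base-8 happy
437: 437 → 97 → 18 → 8 → 1  — base-8 happy
438: 438 → 108 → 42 → 29 → 34 → 20 → 20  — not base-8 happy
439: 439 → 121 → 51 → 45 → 50 → 40 → 25 → 10 → 5 → 25  — not base-8 happy
base-8 happy: 434, 437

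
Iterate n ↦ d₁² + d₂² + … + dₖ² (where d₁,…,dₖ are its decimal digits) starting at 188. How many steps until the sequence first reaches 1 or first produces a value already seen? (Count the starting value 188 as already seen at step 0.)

4

188 → 129
129 → 86
86 → 100
100 → 1  — reached 1.
That took 4 steps.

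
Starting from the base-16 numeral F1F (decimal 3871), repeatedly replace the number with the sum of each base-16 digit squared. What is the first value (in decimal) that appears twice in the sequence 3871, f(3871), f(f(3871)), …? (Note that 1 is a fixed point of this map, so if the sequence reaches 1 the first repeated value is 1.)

3871 = (15,1,15)_16 → 15² + 1² + 15² = 225 + 1 + 225 = 451
451 = (1,12,3)_16 → 1² + 12² + 3² = 1 + 144 + 9 = 154
154 = (9,10)_16 → 9² + 10² = 81 + 100 = 181
181 = (11,5)_16 → 11² + 5² = 121 + 25 = 146
146 = (9,2)_16 → 9² + 2² = 81 + 4 = 85
85 = (5,5)_16 → 5² + 5² = 25 + 25 = 50
50 = (3,2)_16 → 3² + 2² = 9 + 4 = 13
13 = (13)_16 → 13² = 169
169 = (10,9)_16 → 10² + 9² = 100 + 81 = 181  — 181 already appeared earlier.

181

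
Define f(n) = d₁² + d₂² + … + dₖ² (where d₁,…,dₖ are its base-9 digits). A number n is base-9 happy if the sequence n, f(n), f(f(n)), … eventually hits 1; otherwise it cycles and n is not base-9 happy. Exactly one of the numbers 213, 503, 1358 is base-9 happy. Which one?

503

213: 213 → 65 → 53 → 89 → 65  — repeats 65 (not base-9 happy)
503: 503 → 101 → 9 → 1  — reaches 1 (base-9 happy)
1358: 1358 → 150 → 86 → 26 → 68 → 74 → 68  — repeats 68 (not base-9 happy)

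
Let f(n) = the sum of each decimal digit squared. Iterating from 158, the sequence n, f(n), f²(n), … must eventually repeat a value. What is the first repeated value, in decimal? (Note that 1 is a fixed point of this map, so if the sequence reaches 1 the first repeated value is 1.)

37

158 → 1² + 5² + 8² = 90
90 → 9² + 0² = 81
81 → 8² + 1² = 65
65 → 6² + 5² = 61
61 → 6² + 1² = 37
37 → 3² + 7² = 58
58 → 5² + 8² = 89
89 → 8² + 9² = 145
145 → 1² + 4² + 5² = 42
42 → 4² + 2² = 20
20 → 2² + 0² = 4
4 → 4² = 16
16 → 1² + 6² = 37  — 37 already appeared earlier.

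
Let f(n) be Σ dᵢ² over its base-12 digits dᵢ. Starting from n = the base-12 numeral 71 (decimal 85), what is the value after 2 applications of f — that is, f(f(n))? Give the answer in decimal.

85 = (7,1)_12 → 7² + 1² = 50
50 = (4,2)_12 → 4² + 2² = 20

20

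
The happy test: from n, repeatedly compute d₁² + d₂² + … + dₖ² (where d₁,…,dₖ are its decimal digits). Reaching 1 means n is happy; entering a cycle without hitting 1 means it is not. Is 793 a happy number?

happy

793 → 7² + 9² + 3² = 49 + 81 + 9 = 139
139 → 1² + 3² + 9² = 1 + 9 + 81 = 91
91 → 9² + 1² = 81 + 1 = 82
82 → 8² + 2² = 64 + 4 = 68
68 → 6² + 8² = 36 + 64 = 100
100 → 1² + 0² + 0² = 1 + 0 + 0 = 1  — reached 1.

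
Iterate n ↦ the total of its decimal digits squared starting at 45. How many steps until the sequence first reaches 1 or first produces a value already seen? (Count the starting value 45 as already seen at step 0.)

45 → 4² + 5² = 41
41 → 4² + 1² = 17
17 → 1² + 7² = 50
50 → 5² + 0² = 25
25 → 2² + 5² = 29
29 → 2² + 9² = 85
85 → 8² + 5² = 89
89 → 8² + 9² = 145
145 → 1² + 4² + 5² = 42
42 → 4² + 2² = 20
20 → 2² + 0² = 4
4 → 4² = 16
16 → 1² + 6² = 37
37 → 3² + 7² = 58
58 → 5² + 8² = 89  — 89 repeats.
That took 15 steps.

15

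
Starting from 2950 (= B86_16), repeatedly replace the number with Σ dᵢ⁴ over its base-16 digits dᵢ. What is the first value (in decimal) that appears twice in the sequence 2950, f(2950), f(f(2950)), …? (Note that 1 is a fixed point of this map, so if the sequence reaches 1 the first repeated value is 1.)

1

2950 = (11,8,6)_16 → 11⁴ + 8⁴ + 6⁴ = 14641 + 4096 + 1296 = 20033
20033 = (4,14,4,1)_16 → 4⁴ + 14⁴ + 4⁴ + 1⁴ = 256 + 38416 + 256 + 1 = 38929
38929 = (9,8,1,1)_16 → 9⁴ + 8⁴ + 1⁴ + 1⁴ = 6561 + 4096 + 1 + 1 = 10659
10659 = (2,9,10,3)_16 → 2⁴ + 9⁴ + 10⁴ + 3⁴ = 16 + 6561 + 10000 + 81 = 16658
16658 = (4,1,1,2)_16 → 4⁴ + 1⁴ + 1⁴ + 2⁴ = 256 + 1 + 1 + 16 = 274
274 = (1,1,2)_16 → 1⁴ + 1⁴ + 2⁴ = 1 + 1 + 16 = 18
18 = (1,2)_16 → 1⁴ + 2⁴ = 1 + 16 = 17
17 = (1,1)_16 → 1⁴ + 1⁴ = 1 + 1 = 2
2 = (2)_16 → 2⁴ = 16
16 = (1,0)_16 → 1⁴ + 0⁴ = 1 + 0 = 1  — reached the fixed point 1.
1 → 1, so 1 is the first repeated value.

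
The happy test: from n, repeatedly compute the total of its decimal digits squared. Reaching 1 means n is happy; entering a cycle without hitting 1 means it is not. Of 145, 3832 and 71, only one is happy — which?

145: 145 → 42 → 20 → 4 → 16 → 37 → 58 → 89 → 145  — repeats 145 (not happy)
3832: 3832 → 86 → 100 → 1  — reaches 1 (happy)
71: 71 → 50 → 25 → 29 → 85 → 89 → 145 → 42 → 20 → 4 → 16 → 37 → 58 → 89  — repeats 89 (not happy)

3832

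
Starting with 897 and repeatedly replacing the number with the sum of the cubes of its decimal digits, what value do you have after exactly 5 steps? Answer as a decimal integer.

897 → 8³ + 9³ + 7³ = 512 + 729 + 343 = 1584
1584 → 1³ + 5³ + 8³ + 4³ = 1 + 125 + 512 + 64 = 702
702 → 7³ + 0³ + 2³ = 343 + 0 + 8 = 351
351 → 3³ + 5³ + 1³ = 27 + 125 + 1 = 153
153 → 1³ + 5³ + 3³ = 1 + 125 + 27 = 153

153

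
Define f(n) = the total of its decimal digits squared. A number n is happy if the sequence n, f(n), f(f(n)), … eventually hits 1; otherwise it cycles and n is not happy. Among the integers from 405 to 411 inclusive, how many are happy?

405: 405 → 41 → 17 → 50 → 25 → 29 → 85 → 89 → 145 → 42 → 20 → 4 → 16 → 37 → 58 → 89  — not happy
406: 406 → 52 → 29 → 85 → 89 → 145 → 42 → 20 → 4 → 16 → 37 → 58 → 89  — not happy
407: 407 → 65 → 61 → 37 → 58 → 89 → 145 → 42 → 20 → 4 → 16 → 37  — not happy
408: 408 → 80 → 64 → 52 → 29 → 85 → 89 → 145 → 42 → 20 → 4 → 16 → 37 → 58 → 89  — not happy
409: 409 → 97 → 130 → 10 → 1  — happy
410: 410 → 17 → 50 → 25 → 29 → 85 → 89 → 145 → 42 → 20 → 4 → 16 → 37 → 58 → 89  — not happy
411: 411 → 18 → 65 → 61 → 37 → 58 → 89 → 145 → 42 → 20 → 4 → 16 → 37  — not happy
happy: 409

1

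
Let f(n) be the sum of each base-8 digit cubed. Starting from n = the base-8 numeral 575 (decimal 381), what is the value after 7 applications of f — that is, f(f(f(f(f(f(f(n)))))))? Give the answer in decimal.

469

381 = (5,7,5)_8 → 5³ + 7³ + 5³ = 125 + 343 + 125 = 593
593 = (1,1,2,1)_8 → 1³ + 1³ + 2³ + 1³ = 1 + 1 + 8 + 1 = 11
11 = (1,3)_8 → 1³ + 3³ = 1 + 27 = 28
28 = (3,4)_8 → 3³ + 4³ = 27 + 64 = 91
91 = (1,3,3)_8 → 1³ + 3³ + 3³ = 1 + 27 + 27 = 55
55 = (6,7)_8 → 6³ + 7³ = 216 + 343 = 559
559 = (1,0,5,7)_8 → 1³ + 0³ + 5³ + 7³ = 1 + 0 + 125 + 343 = 469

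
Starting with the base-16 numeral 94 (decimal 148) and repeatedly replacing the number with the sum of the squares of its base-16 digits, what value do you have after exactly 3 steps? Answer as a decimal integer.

148 = (9,4)_16 → 9² + 4² = 97
97 = (6,1)_16 → 6² + 1² = 37
37 = (2,5)_16 → 2² + 5² = 29

29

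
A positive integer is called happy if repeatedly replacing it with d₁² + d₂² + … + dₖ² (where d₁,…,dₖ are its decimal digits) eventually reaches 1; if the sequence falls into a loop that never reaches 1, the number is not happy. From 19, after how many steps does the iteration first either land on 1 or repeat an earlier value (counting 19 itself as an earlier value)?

4

19 → 1² + 9² = 1 + 81 = 82
82 → 8² + 2² = 64 + 4 = 68
68 → 6² + 8² = 36 + 64 = 100
100 → 1² + 0² + 0² = 1 + 0 + 0 = 1  — reached 1.
That took 4 steps.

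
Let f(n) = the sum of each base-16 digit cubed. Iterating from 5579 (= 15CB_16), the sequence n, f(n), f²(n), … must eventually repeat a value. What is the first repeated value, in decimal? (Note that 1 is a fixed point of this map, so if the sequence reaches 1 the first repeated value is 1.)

5579 = (1,5,12,11)_16 → 1³ + 5³ + 12³ + 11³ = 3185
3185 = (12,7,1)_16 → 12³ + 7³ + 1³ = 2072
2072 = (8,1,8)_16 → 8³ + 1³ + 8³ = 1025
1025 = (4,0,1)_16 → 4³ + 0³ + 1³ = 65
65 = (4,1)_16 → 4³ + 1³ = 65  — 65 already appeared earlier.

65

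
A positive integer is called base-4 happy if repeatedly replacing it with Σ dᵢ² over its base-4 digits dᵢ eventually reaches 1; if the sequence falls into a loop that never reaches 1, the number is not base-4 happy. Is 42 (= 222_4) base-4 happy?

42 = (2,2,2)_4 → 12
12 = (3,0)_4 → 9
9 = (2,1)_4 → 5
5 = (1,1)_4 → 2
2 = (2)_4 → 4
4 = (1,0)_4 → 1  — reached 1.

base-4 happy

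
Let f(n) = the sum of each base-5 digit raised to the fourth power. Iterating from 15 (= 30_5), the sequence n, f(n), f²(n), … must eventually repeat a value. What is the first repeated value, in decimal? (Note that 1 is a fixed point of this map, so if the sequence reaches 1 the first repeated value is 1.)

15 = (3,0)_5 → 81
81 = (3,1,1)_5 → 83
83 = (3,1,3)_5 → 163
163 = (1,1,2,3)_5 → 99
99 = (3,4,4)_5 → 593
593 = (4,3,3,3)_5 → 499
499 = (3,4,4,4)_5 → 849
849 = (1,1,3,4,4)_5 → 595
595 = (4,3,4,0)_5 → 593  — 593 already appeared earlier.

593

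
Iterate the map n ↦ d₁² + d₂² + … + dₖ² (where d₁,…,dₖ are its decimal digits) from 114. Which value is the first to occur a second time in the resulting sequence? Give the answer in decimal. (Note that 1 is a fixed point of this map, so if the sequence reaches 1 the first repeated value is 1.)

37

114 → 1² + 1² + 4² = 18
18 → 1² + 8² = 65
65 → 6² + 5² = 61
61 → 6² + 1² = 37
37 → 3² + 7² = 58
58 → 5² + 8² = 89
89 → 8² + 9² = 145
145 → 1² + 4² + 5² = 42
42 → 4² + 2² = 20
20 → 2² + 0² = 4
4 → 4² = 16
16 → 1² + 6² = 37  — 37 already appeared earlier.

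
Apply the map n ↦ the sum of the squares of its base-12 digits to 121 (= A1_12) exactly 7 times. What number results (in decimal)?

121 = (10,1)_12 → 101
101 = (8,5)_12 → 89
89 = (7,5)_12 → 74
74 = (6,2)_12 → 40
40 = (3,4)_12 → 25
25 = (2,1)_12 → 5
5 = (5)_12 → 25

25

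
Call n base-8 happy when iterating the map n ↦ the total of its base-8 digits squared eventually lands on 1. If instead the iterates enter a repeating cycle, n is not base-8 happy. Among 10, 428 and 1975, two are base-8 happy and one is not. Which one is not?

10

10: 10 → 5 → 25 → 10  — repeats 10 (not base-8 happy)
428: 428 → 77 → 27 → 18 → 8 → 1  — reaches 1 (base-8 happy)
1975: 1975 → 130 → 8 → 1  — reaches 1 (base-8 happy)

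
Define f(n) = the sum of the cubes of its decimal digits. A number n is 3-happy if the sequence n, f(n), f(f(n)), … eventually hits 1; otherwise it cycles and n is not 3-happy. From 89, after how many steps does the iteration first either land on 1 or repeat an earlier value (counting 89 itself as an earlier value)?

89 → 8³ + 9³ = 1241
1241 → 1³ + 2³ + 4³ + 1³ = 74
74 → 7³ + 4³ = 407
407 → 4³ + 0³ + 7³ = 407  — 407 repeats.
That took 4 steps.

4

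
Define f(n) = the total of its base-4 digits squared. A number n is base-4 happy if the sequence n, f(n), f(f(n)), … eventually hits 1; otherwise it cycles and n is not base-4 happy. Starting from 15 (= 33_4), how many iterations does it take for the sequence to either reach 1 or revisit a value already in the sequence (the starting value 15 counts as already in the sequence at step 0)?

15 = (3,3)_4 → 3² + 3² = 18
18 = (1,0,2)_4 → 1² + 0² + 2² = 5
5 = (1,1)_4 → 1² + 1² = 2
2 = (2)_4 → 2² = 4
4 = (1,0)_4 → 1² + 0² = 1  — reached 1.
That took 5 steps.

5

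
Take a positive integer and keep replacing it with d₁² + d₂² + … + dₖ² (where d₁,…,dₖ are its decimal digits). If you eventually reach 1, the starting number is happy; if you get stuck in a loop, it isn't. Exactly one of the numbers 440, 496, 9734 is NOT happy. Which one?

9734

440: 440 → 32 → 13 → 10 → 1  — reaches 1 (happy)
496: 496 → 133 → 19 → 82 → 68 → 100 → 1  — reaches 1 (happy)
9734: 9734 → 155 → 51 → 26 → 40 → 16 → 37 → 58 → 89 → 145 → 42 → 20 → 4 → 16  — repeats 16 (not happy)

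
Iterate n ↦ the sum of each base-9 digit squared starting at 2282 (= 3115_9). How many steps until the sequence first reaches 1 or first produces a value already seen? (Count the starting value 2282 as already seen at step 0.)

2282 = (3,1,1,5)_9 → 3² + 1² + 1² + 5² = 36
36 = (4,0)_9 → 4² + 0² = 16
16 = (1,7)_9 → 1² + 7² = 50
50 = (5,5)_9 → 5² + 5² = 50  — 50 repeats.
That took 4 steps.

4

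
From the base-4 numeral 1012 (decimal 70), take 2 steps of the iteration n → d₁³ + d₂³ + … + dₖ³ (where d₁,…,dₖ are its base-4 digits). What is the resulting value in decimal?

70 = (1,0,1,2)_4 → 1³ + 0³ + 1³ + 2³ = 10
10 = (2,2)_4 → 2³ + 2³ = 16

16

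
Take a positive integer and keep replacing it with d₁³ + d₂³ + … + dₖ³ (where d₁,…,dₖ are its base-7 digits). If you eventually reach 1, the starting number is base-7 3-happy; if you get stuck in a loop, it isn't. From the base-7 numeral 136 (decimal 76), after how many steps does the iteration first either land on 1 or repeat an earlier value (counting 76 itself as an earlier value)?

3

76 = (1,3,6)_7 → 1³ + 3³ + 6³ = 1 + 27 + 216 = 244
244 = (4,6,6)_7 → 4³ + 6³ + 6³ = 64 + 216 + 216 = 496
496 = (1,3,0,6)_7 → 1³ + 3³ + 0³ + 6³ = 1 + 27 + 0 + 216 = 244  — 244 repeats.
That took 3 steps.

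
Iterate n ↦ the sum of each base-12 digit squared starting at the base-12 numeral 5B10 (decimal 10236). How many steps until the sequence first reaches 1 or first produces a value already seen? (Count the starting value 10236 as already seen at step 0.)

10236 = (5,11,1,0)_12 → 5² + 11² + 1² + 0² = 25 + 121 + 1 + 0 = 147
147 = (1,0,3)_12 → 1² + 0² + 3² = 1 + 0 + 9 = 10
10 = (10)_12 → 10² = 100
100 = (8,4)_12 → 8² + 4² = 64 + 16 = 80
80 = (6,8)_12 → 6² + 8² = 36 + 64 = 100  — 100 repeats.
That took 5 steps.

5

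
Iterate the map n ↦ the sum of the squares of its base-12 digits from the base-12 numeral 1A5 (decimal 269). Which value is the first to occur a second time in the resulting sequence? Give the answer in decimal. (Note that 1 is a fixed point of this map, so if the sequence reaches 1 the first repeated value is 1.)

269 = (1,10,5)_12 → 1² + 10² + 5² = 126
126 = (10,6)_12 → 10² + 6² = 136
136 = (11,4)_12 → 11² + 4² = 137
137 = (11,5)_12 → 11² + 5² = 146
146 = (1,0,2)_12 → 1² + 0² + 2² = 5
5 = (5)_12 → 5² = 25
25 = (2,1)_12 → 2² + 1² = 5  — 5 already appeared earlier.

5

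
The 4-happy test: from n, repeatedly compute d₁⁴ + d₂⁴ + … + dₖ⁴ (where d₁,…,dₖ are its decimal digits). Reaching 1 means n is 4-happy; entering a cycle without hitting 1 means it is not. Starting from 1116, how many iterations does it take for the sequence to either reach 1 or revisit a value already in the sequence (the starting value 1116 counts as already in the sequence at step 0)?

1116 → 1299
1299 → 13139
13139 → 6725
6725 → 4338
4338 → 4514
4514 → 1138
1138 → 4179
4179 → 9219
9219 → 13139  — 13139 repeats.
That took 9 steps.

9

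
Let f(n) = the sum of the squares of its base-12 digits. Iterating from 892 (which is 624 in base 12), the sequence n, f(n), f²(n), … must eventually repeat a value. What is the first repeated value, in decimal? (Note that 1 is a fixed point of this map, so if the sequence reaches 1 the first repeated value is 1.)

80

892 = (6,2,4)_12 → 6² + 2² + 4² = 56
56 = (4,8)_12 → 4² + 8² = 80
80 = (6,8)_12 → 6² + 8² = 100
100 = (8,4)_12 → 8² + 4² = 80  — 80 already appeared earlier.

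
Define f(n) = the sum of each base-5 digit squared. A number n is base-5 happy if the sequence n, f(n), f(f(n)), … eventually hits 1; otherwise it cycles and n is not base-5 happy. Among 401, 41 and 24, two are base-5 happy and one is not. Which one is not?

401: 401 → 11 → 5 → 1  — reaches 1 (base-5 happy)
41: 41 → 11 → 5 → 1  — reaches 1 (base-5 happy)
24: 24 → 32 → 6 → 2 → 4 → 16 → 10 → 4  — repeats 4 (not base-5 happy)

24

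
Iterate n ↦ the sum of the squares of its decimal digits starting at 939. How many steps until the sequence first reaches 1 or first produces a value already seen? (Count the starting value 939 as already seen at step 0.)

939 → 9² + 3² + 9² = 171
171 → 1² + 7² + 1² = 51
51 → 5² + 1² = 26
26 → 2² + 6² = 40
40 → 4² + 0² = 16
16 → 1² + 6² = 37
37 → 3² + 7² = 58
58 → 5² + 8² = 89
89 → 8² + 9² = 145
145 → 1² + 4² + 5² = 42
42 → 4² + 2² = 20
20 → 2² + 0² = 4
4 → 4² = 16  — 16 repeats.
That took 13 steps.

13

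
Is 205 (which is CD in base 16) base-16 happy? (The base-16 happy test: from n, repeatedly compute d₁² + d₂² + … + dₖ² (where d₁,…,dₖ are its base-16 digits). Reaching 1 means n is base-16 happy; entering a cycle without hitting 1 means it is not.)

not base-16 happy

205 = (12,13)_16 → 12² + 13² = 313
313 = (1,3,9)_16 → 1² + 3² + 9² = 91
91 = (5,11)_16 → 5² + 11² = 146
146 = (9,2)_16 → 9² + 2² = 85
85 = (5,5)_16 → 5² + 5² = 50
50 = (3,2)_16 → 3² + 2² = 13
13 = (13)_16 → 13² = 169
169 = (10,9)_16 → 10² + 9² = 181
181 = (11,5)_16 → 11² + 5² = 146  — 146 already seen; the sequence cycles without reaching 1.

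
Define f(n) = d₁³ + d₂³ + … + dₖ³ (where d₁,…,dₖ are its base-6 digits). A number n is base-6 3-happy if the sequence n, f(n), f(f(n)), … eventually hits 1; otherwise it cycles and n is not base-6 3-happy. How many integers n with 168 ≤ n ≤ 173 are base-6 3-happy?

3

168: 168 → 128 → 62 → 73 → 9 → 28 → 128  (repeats 128)
169: 169 → 129 → 81 → 36 → 1  (reaches 1)
170: 170 → 136 → 155 → 190 → 190  (repeats 190)
171: 171 → 155 → 190 → 190  (repeats 190)
172: 172 → 192 → 133 → 92 → 43 → 3 → 27 → 91 → 36 → 1  (reaches 1)
173: 173 → 253 → 3 → 27 → 91 → 36 → 1  (reaches 1)
base-6 3-happy: 169, 172, 173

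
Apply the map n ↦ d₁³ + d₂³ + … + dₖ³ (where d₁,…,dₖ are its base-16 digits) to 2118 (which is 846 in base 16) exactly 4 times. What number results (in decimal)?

2673

2118 = (8,4,6)_16 → 8³ + 4³ + 6³ = 512 + 64 + 216 = 792
792 = (3,1,8)_16 → 3³ + 1³ + 8³ = 27 + 1 + 512 = 540
540 = (2,1,12)_16 → 2³ + 1³ + 12³ = 8 + 1 + 1728 = 1737
1737 = (6,12,9)_16 → 6³ + 12³ + 9³ = 216 + 1728 + 729 = 2673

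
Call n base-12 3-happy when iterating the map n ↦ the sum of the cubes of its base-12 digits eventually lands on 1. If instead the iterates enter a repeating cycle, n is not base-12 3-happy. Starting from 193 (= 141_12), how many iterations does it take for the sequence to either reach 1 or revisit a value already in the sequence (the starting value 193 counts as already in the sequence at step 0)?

9

193 = (1,4,1)_12 → 1³ + 4³ + 1³ = 66
66 = (5,6)_12 → 5³ + 6³ = 341
341 = (2,4,5)_12 → 2³ + 4³ + 5³ = 197
197 = (1,4,5)_12 → 1³ + 4³ + 5³ = 190
190 = (1,3,10)_12 → 1³ + 3³ + 10³ = 1028
1028 = (7,1,8)_12 → 7³ + 1³ + 8³ = 856
856 = (5,11,4)_12 → 5³ + 11³ + 4³ = 1520
1520 = (10,6,8)_12 → 10³ + 6³ + 8³ = 1728
1728 = (1,0,0,0)_12 → 1³ + 0³ + 0³ + 0³ = 1  — reached 1.
That took 9 steps.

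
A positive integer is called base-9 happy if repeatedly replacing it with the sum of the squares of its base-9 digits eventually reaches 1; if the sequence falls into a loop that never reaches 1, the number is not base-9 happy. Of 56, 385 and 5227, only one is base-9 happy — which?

385

56: 56 → 40 → 32 → 34 → 58 → 52 → 74 → 68 → 74  — repeats 74 (not base-9 happy)
385: 385 → 101 → 9 → 1  — reaches 1 (base-9 happy)
5227: 5227 → 115 → 59 → 61 → 85 → 17 → 65 → 53 → 89 → 65  — repeats 65 (not base-9 happy)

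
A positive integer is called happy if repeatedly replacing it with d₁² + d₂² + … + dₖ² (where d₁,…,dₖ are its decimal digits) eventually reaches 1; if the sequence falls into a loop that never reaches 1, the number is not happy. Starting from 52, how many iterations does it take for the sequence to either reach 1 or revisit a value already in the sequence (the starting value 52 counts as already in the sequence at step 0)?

11

52 → 5² + 2² = 29
29 → 2² + 9² = 85
85 → 8² + 5² = 89
89 → 8² + 9² = 145
145 → 1² + 4² + 5² = 42
42 → 4² + 2² = 20
20 → 2² + 0² = 4
4 → 4² = 16
16 → 1² + 6² = 37
37 → 3² + 7² = 58
58 → 5² + 8² = 89  — 89 repeats.
That took 11 steps.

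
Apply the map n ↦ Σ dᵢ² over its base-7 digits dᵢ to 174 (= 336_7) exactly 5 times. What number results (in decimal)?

10

174 = (3,3,6)_7 → 3² + 3² + 6² = 54
54 = (1,0,5)_7 → 1² + 0² + 5² = 26
26 = (3,5)_7 → 3² + 5² = 34
34 = (4,6)_7 → 4² + 6² = 52
52 = (1,0,3)_7 → 1² + 0² + 3² = 10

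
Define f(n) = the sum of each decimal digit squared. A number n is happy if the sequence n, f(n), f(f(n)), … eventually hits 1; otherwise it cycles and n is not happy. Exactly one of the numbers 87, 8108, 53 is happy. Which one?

8108

87: 87 → 113 → 11 → 2 → 4 → 16 → 37 → 58 → 89 → 145 → 42 → 20 → 4  — repeats 4 (not happy)
8108: 8108 → 129 → 86 → 100 → 1  — reaches 1 (happy)
53: 53 → 34 → 25 → 29 → 85 → 89 → 145 → 42 → 20 → 4 → 16 → 37 → 58 → 89  — repeats 89 (not happy)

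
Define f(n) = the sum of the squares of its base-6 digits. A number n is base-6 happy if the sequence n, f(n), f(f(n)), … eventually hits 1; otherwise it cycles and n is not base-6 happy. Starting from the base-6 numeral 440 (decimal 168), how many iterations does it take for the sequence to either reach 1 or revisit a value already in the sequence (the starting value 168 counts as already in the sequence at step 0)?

168 = (4,4,0)_6 → 4² + 4² + 0² = 32
32 = (5,2)_6 → 5² + 2² = 29
29 = (4,5)_6 → 4² + 5² = 41
41 = (1,0,5)_6 → 1² + 0² + 5² = 26
26 = (4,2)_6 → 4² + 2² = 20
20 = (3,2)_6 → 3² + 2² = 13
13 = (2,1)_6 → 2² + 1² = 5
5 = (5)_6 → 5² = 25
25 = (4,1)_6 → 4² + 1² = 17
17 = (2,5)_6 → 2² + 5² = 29  — 29 repeats.
That took 10 steps.

10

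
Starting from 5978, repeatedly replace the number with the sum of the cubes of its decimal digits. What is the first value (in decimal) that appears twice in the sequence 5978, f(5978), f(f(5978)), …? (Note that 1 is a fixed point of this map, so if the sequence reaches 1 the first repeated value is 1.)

371

5978 → 5³ + 9³ + 7³ + 8³ = 125 + 729 + 343 + 512 = 1709
1709 → 1³ + 7³ + 0³ + 9³ = 1 + 343 + 0 + 729 = 1073
1073 → 1³ + 0³ + 7³ + 3³ = 1 + 0 + 343 + 27 = 371
371 → 3³ + 7³ + 1³ = 27 + 343 + 1 = 371  — 371 already appeared earlier.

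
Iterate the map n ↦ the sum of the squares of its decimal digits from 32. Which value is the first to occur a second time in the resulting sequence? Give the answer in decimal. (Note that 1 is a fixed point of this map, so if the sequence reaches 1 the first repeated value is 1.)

32 → 3² + 2² = 9 + 4 = 13
13 → 1² + 3² = 1 + 9 = 10
10 → 1² + 0² = 1 + 0 = 1  — reached the fixed point 1.
1 → 1, so 1 is the first repeated value.

1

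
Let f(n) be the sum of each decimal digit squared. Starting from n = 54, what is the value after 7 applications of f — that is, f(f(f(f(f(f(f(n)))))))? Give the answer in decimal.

54 → 5² + 4² = 41
41 → 4² + 1² = 17
17 → 1² + 7² = 50
50 → 5² + 0² = 25
25 → 2² + 5² = 29
29 → 2² + 9² = 85
85 → 8² + 5² = 89

89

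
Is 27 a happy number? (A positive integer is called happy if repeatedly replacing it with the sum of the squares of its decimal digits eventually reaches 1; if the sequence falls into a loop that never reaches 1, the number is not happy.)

not happy

27 → 53
53 → 34
34 → 25
25 → 29
29 → 85
85 → 89
89 → 145
145 → 42
42 → 20
20 → 4
4 → 16
16 → 37
37 → 58
58 → 89  — 89 already seen; the sequence cycles without reaching 1.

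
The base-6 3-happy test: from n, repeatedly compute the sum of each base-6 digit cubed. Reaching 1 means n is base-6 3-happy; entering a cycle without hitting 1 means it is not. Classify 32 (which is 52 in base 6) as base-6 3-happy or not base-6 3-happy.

32 = (5,2)_6 → 5³ + 2³ = 125 + 8 = 133
133 = (3,4,1)_6 → 3³ + 4³ + 1³ = 27 + 64 + 1 = 92
92 = (2,3,2)_6 → 2³ + 3³ + 2³ = 8 + 27 + 8 = 43
43 = (1,1,1)_6 → 1³ + 1³ + 1³ = 1 + 1 + 1 = 3
3 = (3)_6 → 3³ = 27
27 = (4,3)_6 → 4³ + 3³ = 64 + 27 = 91
91 = (2,3,1)_6 → 2³ + 3³ + 1³ = 8 + 27 + 1 = 36
36 = (1,0,0)_6 → 1³ + 0³ + 0³ = 1 + 0 + 0 = 1  — reached 1.

base-6 3-happy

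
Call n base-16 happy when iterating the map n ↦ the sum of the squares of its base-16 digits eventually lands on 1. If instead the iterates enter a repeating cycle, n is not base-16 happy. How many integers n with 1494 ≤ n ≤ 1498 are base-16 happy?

1494: 1494 → 230 → 232 → 260 → 17 → 2 → 4 → 16 → 1  — base-16 happy
1495: 1495 → 243 → 234 → 296 → 69 → 41 → 85 → 50 → 13 → 169 → 181 → 146 → 85  — not base-16 happy
1496: 1496 → 258 → 5 → 25 → 82 → 29 → 170 → 200 → 208 → 169 → 181 → 146 → 85 → 50 → 13 → 169  — not base-16 happy
1497: 1497 → 275 → 11 → 121 → 130 → 68 → 32 → 4 → 16 → 1  — base-16 happy
1498: 1498 → 294 → 41 → 85 → 50 → 13 → 169 → 181 → 146 → 85  — not base-16 happy
base-16 happy: 1494, 1497

2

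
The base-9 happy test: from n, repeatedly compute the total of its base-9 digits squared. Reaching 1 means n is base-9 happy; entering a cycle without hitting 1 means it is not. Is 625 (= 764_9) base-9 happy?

base-9 happy

625 = (7,6,4)_9 → 7² + 6² + 4² = 101
101 = (1,2,2)_9 → 1² + 2² + 2² = 9
9 = (1,0)_9 → 1² + 0² = 1  — reached 1.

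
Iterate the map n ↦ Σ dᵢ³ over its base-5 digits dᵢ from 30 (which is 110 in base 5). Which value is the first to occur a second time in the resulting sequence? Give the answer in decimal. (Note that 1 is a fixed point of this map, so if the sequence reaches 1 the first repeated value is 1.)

30 = (1,1,0)_5 → 1³ + 1³ + 0³ = 1 + 1 + 0 = 2
2 = (2)_5 → 2³ = 8
8 = (1,3)_5 → 1³ + 3³ = 1 + 27 = 28
28 = (1,0,3)_5 → 1³ + 0³ + 3³ = 1 + 0 + 27 = 28  — 28 already appeared earlier.

28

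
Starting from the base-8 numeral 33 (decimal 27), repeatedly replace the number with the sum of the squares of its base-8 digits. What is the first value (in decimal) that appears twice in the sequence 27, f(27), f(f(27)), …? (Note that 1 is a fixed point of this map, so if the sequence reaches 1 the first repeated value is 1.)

1

27 = (3,3)_8 → 18
18 = (2,2)_8 → 8
8 = (1,0)_8 → 1  — reached the fixed point 1.
1 → 1, so 1 is the first repeated value.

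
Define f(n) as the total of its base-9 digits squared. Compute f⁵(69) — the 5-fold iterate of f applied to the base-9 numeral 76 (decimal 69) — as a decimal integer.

69 = (7,6)_9 → 7² + 6² = 85
85 = (1,0,4)_9 → 1² + 0² + 4² = 17
17 = (1,8)_9 → 1² + 8² = 65
65 = (7,2)_9 → 7² + 2² = 53
53 = (5,8)_9 → 5² + 8² = 89

89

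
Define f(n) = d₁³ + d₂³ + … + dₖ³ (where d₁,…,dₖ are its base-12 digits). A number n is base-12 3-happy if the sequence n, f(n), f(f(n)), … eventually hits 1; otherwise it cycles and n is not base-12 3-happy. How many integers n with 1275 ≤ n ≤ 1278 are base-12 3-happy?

1275: 1275 → 1539 → 1539  (repeats 1539)
1276: 1276 → 1576 → 2395 → 751 → 476 → 566 → 1366 → 1854 → 1217 → 762 → 368 → 736 → 190 → 1028 → 856 → 1520 → 1728 → 1  (reaches 1)
1277: 1277 → 1637 → 1520 → 1728 → 1  (reaches 1)
1278: 1278 → 1728 → 1  (reaches 1)
base-12 3-happy: 1276, 1277, 1278

3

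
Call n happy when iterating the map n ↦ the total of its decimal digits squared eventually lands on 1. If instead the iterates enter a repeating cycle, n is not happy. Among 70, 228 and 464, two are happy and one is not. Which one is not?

70: 70 → 49 → 97 → 130 → 10 → 1  — reaches 1 (happy)
228: 228 → 72 → 53 → 34 → 25 → 29 → 85 → 89 → 145 → 42 → 20 → 4 → 16 → 37 → 58 → 89  — repeats 89 (not happy)
464: 464 → 68 → 100 → 1  — reaches 1 (happy)

228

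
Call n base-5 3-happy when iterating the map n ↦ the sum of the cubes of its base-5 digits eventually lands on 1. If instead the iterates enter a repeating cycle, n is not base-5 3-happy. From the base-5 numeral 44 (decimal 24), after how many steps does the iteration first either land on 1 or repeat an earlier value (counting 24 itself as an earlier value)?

3

24 = (4,4)_5 → 4³ + 4³ = 128
128 = (1,0,0,3)_5 → 1³ + 0³ + 0³ + 3³ = 28
28 = (1,0,3)_5 → 1³ + 0³ + 3³ = 28  — 28 repeats.
That took 3 steps.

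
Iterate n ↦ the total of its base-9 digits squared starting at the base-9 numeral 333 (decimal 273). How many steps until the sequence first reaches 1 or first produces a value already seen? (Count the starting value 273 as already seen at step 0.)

273 = (3,3,3)_9 → 3² + 3² + 3² = 27
27 = (3,0)_9 → 3² + 0² = 9
9 = (1,0)_9 → 1² + 0² = 1  — reached 1.
That took 3 steps.

3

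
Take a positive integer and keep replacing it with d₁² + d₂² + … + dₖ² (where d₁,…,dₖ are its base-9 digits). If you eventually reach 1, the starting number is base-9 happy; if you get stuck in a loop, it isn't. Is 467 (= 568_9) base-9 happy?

base-9 happy

467 = (5,6,8)_9 → 5² + 6² + 8² = 25 + 36 + 64 = 125
125 = (1,4,8)_9 → 1² + 4² + 8² = 1 + 16 + 64 = 81
81 = (1,0,0)_9 → 1² + 0² + 0² = 1 + 0 + 0 = 1  — reached 1.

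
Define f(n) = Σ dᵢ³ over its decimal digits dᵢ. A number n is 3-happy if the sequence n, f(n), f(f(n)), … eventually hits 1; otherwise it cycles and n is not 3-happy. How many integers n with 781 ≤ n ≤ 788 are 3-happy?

1

781: 781 → 856 → 853 → 664 → 496 → 1009 → 730 → 370 → 370  — not 3-happy
782: 782 → 863 → 755 → 593 → 881 → 1025 → 134 → 92 → 737 → 713 → 371 → 371  — not 3-happy
783: 783 → 882 → 1032 → 36 → 243 → 99 → 1458 → 702 → 351 → 153 → 153  — not 3-happy
784: 784 → 919 → 1459 → 919  — not 3-happy
785: 785 → 980 → 1241 → 74 → 407 → 407  — not 3-happy
786: 786 → 1071 → 345 → 216 → 225 → 141 → 66 → 432 → 99 → 1458 → 702 → 351 → 153 → 153  — not 3-happy
787: 787 → 1198 → 1243 → 100 → 1  — 3-happy
788: 788 → 1367 → 587 → 980 → 1241 → 74 → 407 → 407  — not 3-happy
3-happy: 787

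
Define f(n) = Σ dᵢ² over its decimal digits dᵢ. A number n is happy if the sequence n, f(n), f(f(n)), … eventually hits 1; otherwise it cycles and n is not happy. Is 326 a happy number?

326 → 3² + 2² + 6² = 9 + 4 + 36 = 49
49 → 4² + 9² = 16 + 81 = 97
97 → 9² + 7² = 81 + 49 = 130
130 → 1² + 3² + 0² = 1 + 9 + 0 = 10
10 → 1² + 0² = 1 + 0 = 1  — reached 1.

happy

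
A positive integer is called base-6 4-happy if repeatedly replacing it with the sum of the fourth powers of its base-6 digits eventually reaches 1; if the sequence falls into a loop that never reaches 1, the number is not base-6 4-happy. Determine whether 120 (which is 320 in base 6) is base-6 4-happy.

not base-6 4-happy

120 = (3,2,0)_6 → 3⁴ + 2⁴ + 0⁴ = 81 + 16 + 0 = 97
97 = (2,4,1)_6 → 2⁴ + 4⁴ + 1⁴ = 16 + 256 + 1 = 273
273 = (1,1,3,3)_6 → 1⁴ + 1⁴ + 3⁴ + 3⁴ = 1 + 1 + 81 + 81 = 164
164 = (4,3,2)_6 → 4⁴ + 3⁴ + 2⁴ = 256 + 81 + 16 = 353
353 = (1,3,4,5)_6 → 1⁴ + 3⁴ + 4⁴ + 5⁴ = 1 + 81 + 256 + 625 = 963
963 = (4,2,4,3)_6 → 4⁴ + 2⁴ + 4⁴ + 3⁴ = 256 + 16 + 256 + 81 = 609
609 = (2,4,5,3)_6 → 2⁴ + 4⁴ + 5⁴ + 3⁴ = 16 + 256 + 625 + 81 = 978
978 = (4,3,1,0)_6 → 4⁴ + 3⁴ + 1⁴ + 0⁴ = 256 + 81 + 1 + 0 = 338
338 = (1,3,2,2)_6 → 1⁴ + 3⁴ + 2⁴ + 2⁴ = 1 + 81 + 16 + 16 = 114
114 = (3,1,0)_6 → 3⁴ + 1⁴ + 0⁴ = 81 + 1 + 0 = 82
82 = (2,1,4)_6 → 2⁴ + 1⁴ + 4⁴ = 16 + 1 + 256 = 273  — 273 already seen; the sequence cycles without reaching 1.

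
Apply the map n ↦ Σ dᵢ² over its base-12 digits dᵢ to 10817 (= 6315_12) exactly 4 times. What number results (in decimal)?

10817 = (6,3,1,5)_12 → 6² + 3² + 1² + 5² = 36 + 9 + 1 + 25 = 71
71 = (5,11)_12 → 5² + 11² = 25 + 121 = 146
146 = (1,0,2)_12 → 1² + 0² + 2² = 1 + 0 + 4 = 5
5 = (5)_12 → 5² = 25

25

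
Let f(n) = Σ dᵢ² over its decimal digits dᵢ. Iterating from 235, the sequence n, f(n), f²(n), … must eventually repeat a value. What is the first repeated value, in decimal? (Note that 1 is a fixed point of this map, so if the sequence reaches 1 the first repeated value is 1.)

58

235 → 2² + 3² + 5² = 4 + 9 + 25 = 38
38 → 3² + 8² = 9 + 64 = 73
73 → 7² + 3² = 49 + 9 = 58
58 → 5² + 8² = 25 + 64 = 89
89 → 8² + 9² = 64 + 81 = 145
145 → 1² + 4² + 5² = 1 + 16 + 25 = 42
42 → 4² + 2² = 16 + 4 = 20
20 → 2² + 0² = 4 + 0 = 4
4 → 4² = 16
16 → 1² + 6² = 1 + 36 = 37
37 → 3² + 7² = 9 + 49 = 58  — 58 already appeared earlier.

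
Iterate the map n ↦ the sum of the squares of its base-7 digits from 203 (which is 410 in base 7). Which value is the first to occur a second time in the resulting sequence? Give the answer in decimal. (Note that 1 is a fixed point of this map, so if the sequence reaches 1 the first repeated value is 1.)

17

203 = (4,1,0)_7 → 4² + 1² + 0² = 16 + 1 + 0 = 17
17 = (2,3)_7 → 2² + 3² = 4 + 9 = 13
13 = (1,6)_7 → 1² + 6² = 1 + 36 = 37
37 = (5,2)_7 → 5² + 2² = 25 + 4 = 29
29 = (4,1)_7 → 4² + 1² = 16 + 1 = 17  — 17 already appeared earlier.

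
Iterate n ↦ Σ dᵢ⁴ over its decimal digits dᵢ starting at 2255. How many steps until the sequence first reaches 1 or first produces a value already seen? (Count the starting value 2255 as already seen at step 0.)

14

2255 → 2⁴ + 2⁴ + 5⁴ + 5⁴ = 1282
1282 → 1⁴ + 2⁴ + 8⁴ + 2⁴ = 4129
4129 → 4⁴ + 1⁴ + 2⁴ + 9⁴ = 6834
6834 → 6⁴ + 8⁴ + 3⁴ + 4⁴ = 5729
5729 → 5⁴ + 7⁴ + 2⁴ + 9⁴ = 9603
9603 → 9⁴ + 6⁴ + 0⁴ + 3⁴ = 7938
7938 → 7⁴ + 9⁴ + 3⁴ + 8⁴ = 13139
13139 → 1⁴ + 3⁴ + 1⁴ + 3⁴ + 9⁴ = 6725
6725 → 6⁴ + 7⁴ + 2⁴ + 5⁴ = 4338
4338 → 4⁴ + 3⁴ + 3⁴ + 8⁴ = 4514
4514 → 4⁴ + 5⁴ + 1⁴ + 4⁴ = 1138
1138 → 1⁴ + 1⁴ + 3⁴ + 8⁴ = 4179
4179 → 4⁴ + 1⁴ + 7⁴ + 9⁴ = 9219
9219 → 9⁴ + 2⁴ + 1⁴ + 9⁴ = 13139  — 13139 repeats.
That took 14 steps.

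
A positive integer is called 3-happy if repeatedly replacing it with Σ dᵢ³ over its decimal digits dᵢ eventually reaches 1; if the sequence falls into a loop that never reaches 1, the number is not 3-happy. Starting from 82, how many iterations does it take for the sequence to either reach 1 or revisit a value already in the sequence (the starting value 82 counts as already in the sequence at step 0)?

5

82 → 8³ + 2³ = 512 + 8 = 520
520 → 5³ + 2³ + 0³ = 125 + 8 + 0 = 133
133 → 1³ + 3³ + 3³ = 1 + 27 + 27 = 55
55 → 5³ + 5³ = 125 + 125 = 250
250 → 2³ + 5³ + 0³ = 8 + 125 + 0 = 133  — 133 repeats.
That took 5 steps.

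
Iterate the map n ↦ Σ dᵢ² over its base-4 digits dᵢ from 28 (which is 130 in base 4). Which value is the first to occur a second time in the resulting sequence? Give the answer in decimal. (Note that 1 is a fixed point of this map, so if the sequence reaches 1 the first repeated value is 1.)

28 = (1,3,0)_4 → 1² + 3² + 0² = 1 + 9 + 0 = 10
10 = (2,2)_4 → 2² + 2² = 4 + 4 = 8
8 = (2,0)_4 → 2² + 0² = 4 + 0 = 4
4 = (1,0)_4 → 1² + 0² = 1 + 0 = 1  — reached the fixed point 1.
1 → 1, so 1 is the first repeated value.

1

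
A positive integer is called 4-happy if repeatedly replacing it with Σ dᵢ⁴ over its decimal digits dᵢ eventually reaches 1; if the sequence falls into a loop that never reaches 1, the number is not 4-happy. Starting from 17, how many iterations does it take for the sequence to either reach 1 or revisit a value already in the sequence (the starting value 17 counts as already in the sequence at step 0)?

4

17 → 1⁴ + 7⁴ = 1 + 2401 = 2402
2402 → 2⁴ + 4⁴ + 0⁴ + 2⁴ = 16 + 256 + 0 + 16 = 288
288 → 2⁴ + 8⁴ + 8⁴ = 16 + 4096 + 4096 = 8208
8208 → 8⁴ + 2⁴ + 0⁴ + 8⁴ = 4096 + 16 + 0 + 4096 = 8208  — 8208 repeats.
That took 4 steps.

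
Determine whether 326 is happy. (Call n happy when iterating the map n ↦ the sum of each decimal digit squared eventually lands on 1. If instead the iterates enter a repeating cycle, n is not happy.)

happy

326 → 3² + 2² + 6² = 49
49 → 4² + 9² = 97
97 → 9² + 7² = 130
130 → 1² + 3² + 0² = 10
10 → 1² + 0² = 1  — reached 1.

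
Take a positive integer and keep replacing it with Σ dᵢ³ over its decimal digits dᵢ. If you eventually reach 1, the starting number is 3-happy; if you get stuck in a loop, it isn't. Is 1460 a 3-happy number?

not 3-happy

1460 → 1³ + 4³ + 6³ + 0³ = 281
281 → 2³ + 8³ + 1³ = 521
521 → 5³ + 2³ + 1³ = 134
134 → 1³ + 3³ + 4³ = 92
92 → 9³ + 2³ = 737
737 → 7³ + 3³ + 7³ = 713
713 → 7³ + 1³ + 3³ = 371
371 → 3³ + 7³ + 1³ = 371  — 371 already seen; the sequence cycles without reaching 1.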